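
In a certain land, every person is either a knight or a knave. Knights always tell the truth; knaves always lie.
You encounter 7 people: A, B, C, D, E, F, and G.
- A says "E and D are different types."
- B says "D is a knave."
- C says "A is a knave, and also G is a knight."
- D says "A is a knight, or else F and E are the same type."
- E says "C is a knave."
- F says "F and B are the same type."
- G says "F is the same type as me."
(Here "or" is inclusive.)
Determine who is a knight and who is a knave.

A is a knave, B is a knight, C is a knight, D is a knave, E is a knave, F is a knight, and G is a knight.

Since A is a knave, "E and D are different types" needs to be false, which holds.
Since B is a knight, "D is a knave" needs to be True, which holds.
C is a knight; "A is a knave, and also G is a knight" is True, as required.
D is a knave, and the claim "A is a knight, or else F and E are the same type" is indeed false.
E (knave): "C is a knave" — false. ✓
Since F is a knight, "F and B are the same type" needs to be True, which holds.
G is a knight, and the claim "F is the same type as me" is indeed True.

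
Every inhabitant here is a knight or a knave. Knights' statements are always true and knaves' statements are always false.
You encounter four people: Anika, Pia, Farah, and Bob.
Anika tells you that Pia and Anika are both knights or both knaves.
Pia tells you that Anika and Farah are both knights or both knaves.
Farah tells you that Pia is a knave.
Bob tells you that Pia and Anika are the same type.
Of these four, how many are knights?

1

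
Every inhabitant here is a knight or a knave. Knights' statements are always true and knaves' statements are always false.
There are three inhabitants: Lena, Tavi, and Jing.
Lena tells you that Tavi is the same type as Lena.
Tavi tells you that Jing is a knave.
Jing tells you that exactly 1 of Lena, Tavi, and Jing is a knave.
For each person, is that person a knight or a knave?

Knights: Tavi. Knaves: Lena and Jing.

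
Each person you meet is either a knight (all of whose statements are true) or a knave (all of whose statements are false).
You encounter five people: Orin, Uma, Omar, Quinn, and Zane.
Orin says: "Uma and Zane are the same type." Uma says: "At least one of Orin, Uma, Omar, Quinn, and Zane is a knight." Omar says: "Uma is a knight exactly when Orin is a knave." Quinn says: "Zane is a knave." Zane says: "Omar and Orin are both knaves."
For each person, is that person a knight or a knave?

Knights: Uma, Omar, and Quinn. Knaves: Orin and Zane.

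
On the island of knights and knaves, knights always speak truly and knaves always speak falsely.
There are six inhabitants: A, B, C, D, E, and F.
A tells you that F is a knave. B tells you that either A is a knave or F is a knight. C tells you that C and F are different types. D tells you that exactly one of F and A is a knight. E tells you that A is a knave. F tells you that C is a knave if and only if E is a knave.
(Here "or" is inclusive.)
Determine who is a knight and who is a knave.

Knights: A, C, and D. Knaves: B, E, and F.

A is a knight, and the claim "F is a knave" is indeed true.
B is a knave, and the claim "either A is a knave or F is a knight" is indeed false.
C is a knight, so "C and F are different types" must be true — and it is.
D is a knight, and the claim "exactly one of F and A is a knight" is indeed true.
E is a knave; "A is a knave" is false, as required.
F is a knave; "C is a knave if and only if E is a knave" is false, as required.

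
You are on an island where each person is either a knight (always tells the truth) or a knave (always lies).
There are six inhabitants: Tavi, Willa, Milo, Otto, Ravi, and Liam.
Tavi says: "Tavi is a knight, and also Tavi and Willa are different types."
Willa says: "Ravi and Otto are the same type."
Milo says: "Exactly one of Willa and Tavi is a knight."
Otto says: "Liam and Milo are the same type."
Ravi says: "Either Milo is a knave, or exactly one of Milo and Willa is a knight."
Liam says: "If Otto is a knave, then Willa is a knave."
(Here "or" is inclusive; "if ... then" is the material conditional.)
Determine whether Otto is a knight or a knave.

Otto is a knave.

Consistent assignments: {Tavi=knave, Willa=knight, Milo=knight, Otto=knave, Ravi=knave, Liam=knave}; {Tavi=knave, Willa=knave, Milo=knave, Otto=knave, Ravi=knight, Liam=knight}
In every consistent assignment, Otto is a knave.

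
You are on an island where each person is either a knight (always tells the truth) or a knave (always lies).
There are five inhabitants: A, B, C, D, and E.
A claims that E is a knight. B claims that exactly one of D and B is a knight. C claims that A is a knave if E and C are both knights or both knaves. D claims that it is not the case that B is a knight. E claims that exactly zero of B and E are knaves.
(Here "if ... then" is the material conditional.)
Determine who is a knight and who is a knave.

Knights: B and C. Knaves: A, D, and E.

A is a knave, so "E is a knight" must be False — and it is.
B (knight): "exactly one of D and B is a knight" — True. ✓
C is a knight; "A is a knave if E and C are both knights or both knaves" is True, as required.
D is a knave; "it is not the case that B is a knight" is False, as required.
E (knave): "exactly zero of B and E are knaves" — False. ✓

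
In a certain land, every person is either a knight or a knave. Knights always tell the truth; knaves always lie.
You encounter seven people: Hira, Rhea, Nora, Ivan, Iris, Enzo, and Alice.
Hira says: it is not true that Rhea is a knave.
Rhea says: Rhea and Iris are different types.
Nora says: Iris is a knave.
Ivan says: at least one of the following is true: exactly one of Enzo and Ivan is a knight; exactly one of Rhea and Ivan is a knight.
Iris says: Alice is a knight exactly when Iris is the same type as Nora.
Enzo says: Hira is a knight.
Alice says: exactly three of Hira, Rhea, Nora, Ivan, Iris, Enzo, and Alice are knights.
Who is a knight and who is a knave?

Hira (knave): "it is not true that Rhea is a knave" — false. ✓
As a knave, Rhea's statement "Rhea and Iris are different types" should be false; it is.
Nora (knight): "Iris is a knave" — true. ✓
Since Ivan is a knight, "at least one of the following is true: exactly one of Enzo and Ivan is a knight; exactly one of Rhea and Ivan is a knight" needs to be true, which holds.
Iris is a knave, and the claim "Alice is a knight exactly when Iris is the same type as Nora" is indeed false.
Enzo (knave): "Hira is a knight" — false. ✓
Alice is a knight, and the claim "exactly three of Hira, Rhea, Nora, Ivan, Iris, Enzo, and Alice are knights" is indeed true.

Knights: Nora, Ivan, and Alice. Knaves: Hira, Rhea, Iris, and Enzo.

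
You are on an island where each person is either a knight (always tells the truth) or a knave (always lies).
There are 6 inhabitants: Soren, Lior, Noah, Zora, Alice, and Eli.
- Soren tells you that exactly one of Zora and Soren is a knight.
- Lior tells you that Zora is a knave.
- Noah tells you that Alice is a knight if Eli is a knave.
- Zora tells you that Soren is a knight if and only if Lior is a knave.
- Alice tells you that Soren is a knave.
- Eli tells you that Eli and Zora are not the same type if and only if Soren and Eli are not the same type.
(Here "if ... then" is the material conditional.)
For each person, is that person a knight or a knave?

Soren (knight): "exactly one of Zora and Soren is a knight" — True. ✓
Lior is a knight, and the claim "Zora is a knave" is indeed True.
Noah is a knave, and the claim "Alice is a knight if Eli is a knave" is indeed False.
Zora (knave): "Soren is a knight if and only if Lior is a knave" — False. ✓
As a knave, Alice's statement "Soren is a knave" should be False; it is.
Eli is a knave; "Eli and Zora are not the same type if and only if Soren and Eli are not the same type" is False, as required.

Soren is a knight, Lior is a knight, Noah is a knave, Zora is a knave, Alice is a knave, and Eli is a knave.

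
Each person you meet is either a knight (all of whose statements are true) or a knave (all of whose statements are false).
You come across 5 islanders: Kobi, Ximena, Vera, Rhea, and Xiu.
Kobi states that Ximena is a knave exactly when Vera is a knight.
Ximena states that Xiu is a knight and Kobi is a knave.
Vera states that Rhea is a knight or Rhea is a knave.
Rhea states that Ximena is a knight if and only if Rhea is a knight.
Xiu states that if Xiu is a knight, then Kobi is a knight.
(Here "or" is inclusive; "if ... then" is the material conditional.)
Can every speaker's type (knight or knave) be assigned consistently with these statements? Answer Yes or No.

Checking all 32 assignments, each has at least one speaker whose statement's truth value contradicts their type.

No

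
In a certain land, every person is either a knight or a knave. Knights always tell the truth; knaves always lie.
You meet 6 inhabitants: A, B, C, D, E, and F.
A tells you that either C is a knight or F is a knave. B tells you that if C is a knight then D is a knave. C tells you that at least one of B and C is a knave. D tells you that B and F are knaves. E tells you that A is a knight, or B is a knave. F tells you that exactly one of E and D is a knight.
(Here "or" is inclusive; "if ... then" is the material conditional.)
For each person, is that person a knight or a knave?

A is a knight, B is a knave, C is a knight, D is a knight, E is a knight, and F is a knave.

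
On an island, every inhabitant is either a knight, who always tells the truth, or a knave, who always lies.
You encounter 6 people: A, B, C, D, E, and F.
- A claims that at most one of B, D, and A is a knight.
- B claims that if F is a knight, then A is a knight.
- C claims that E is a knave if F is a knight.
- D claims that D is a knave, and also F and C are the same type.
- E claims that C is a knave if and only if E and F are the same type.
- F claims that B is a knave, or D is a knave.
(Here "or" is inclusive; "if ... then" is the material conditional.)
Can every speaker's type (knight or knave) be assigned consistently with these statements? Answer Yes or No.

Checking all 64 assignments, each has at least one speaker whose statement's truth value contradicts their type.

No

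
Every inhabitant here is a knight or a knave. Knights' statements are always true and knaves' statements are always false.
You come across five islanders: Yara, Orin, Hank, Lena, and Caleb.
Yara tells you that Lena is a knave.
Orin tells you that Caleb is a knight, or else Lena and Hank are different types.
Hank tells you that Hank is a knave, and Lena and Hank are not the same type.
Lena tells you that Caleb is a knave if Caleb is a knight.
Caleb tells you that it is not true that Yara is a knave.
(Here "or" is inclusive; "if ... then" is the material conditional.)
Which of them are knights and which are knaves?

Yara (knight): "Lena is a knave" — True. ✓
Since Orin is a knight, "Caleb is a knight, or else Lena and Hank are different types" needs to be True, which holds.
Hank is a knave; "Hank is a knave, and Lena and Hank are not the same type" is False, as required.
As a knave, Lena's statement "Caleb is a knave if Caleb is a knight" should be False; it is.
Caleb is a knight; "it is not true that Yara is a knave" is True, as required.

Knights: Yara, Orin, and Caleb. Knaves: Hank and Lena.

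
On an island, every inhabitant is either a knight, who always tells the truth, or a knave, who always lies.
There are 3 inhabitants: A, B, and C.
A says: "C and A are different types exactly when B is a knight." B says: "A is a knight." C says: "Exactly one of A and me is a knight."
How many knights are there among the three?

1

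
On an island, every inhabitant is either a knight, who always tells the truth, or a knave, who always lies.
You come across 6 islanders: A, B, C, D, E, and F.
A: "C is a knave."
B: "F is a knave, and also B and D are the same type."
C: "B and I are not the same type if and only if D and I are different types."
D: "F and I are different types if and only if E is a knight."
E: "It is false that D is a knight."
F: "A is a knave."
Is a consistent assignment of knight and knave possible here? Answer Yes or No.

No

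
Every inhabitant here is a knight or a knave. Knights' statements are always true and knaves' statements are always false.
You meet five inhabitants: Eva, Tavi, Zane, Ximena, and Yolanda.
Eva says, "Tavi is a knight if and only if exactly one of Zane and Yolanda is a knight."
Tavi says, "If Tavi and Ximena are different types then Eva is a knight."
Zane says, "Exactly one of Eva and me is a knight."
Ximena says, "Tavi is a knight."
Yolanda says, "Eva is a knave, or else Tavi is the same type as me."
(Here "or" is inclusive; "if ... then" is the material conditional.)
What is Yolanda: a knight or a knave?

Yolanda is a knight.

Consistent assignments: {Eva=knave, Tavi=knight, Zane=knight, Ximena=knight, Yolanda=knight}
In every consistent assignment, Yolanda is a knight.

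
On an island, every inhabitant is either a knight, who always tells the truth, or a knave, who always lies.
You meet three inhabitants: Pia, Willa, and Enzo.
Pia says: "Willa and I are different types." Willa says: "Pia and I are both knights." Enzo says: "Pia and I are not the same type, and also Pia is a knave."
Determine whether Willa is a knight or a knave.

Willa is a knave.

Consistent assignments: {Pia=knight, Willa=knave, Enzo=knave}; {Pia=knave, Willa=knave, Enzo=knight}; {Pia=knave, Willa=knave, Enzo=knave}
In every consistent assignment, Willa is a knave.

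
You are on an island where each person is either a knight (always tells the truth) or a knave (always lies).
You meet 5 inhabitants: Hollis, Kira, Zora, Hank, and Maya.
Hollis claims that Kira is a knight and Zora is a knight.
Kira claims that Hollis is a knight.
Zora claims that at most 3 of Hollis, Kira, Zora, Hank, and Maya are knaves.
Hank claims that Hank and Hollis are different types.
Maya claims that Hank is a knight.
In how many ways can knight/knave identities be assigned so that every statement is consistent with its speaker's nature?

2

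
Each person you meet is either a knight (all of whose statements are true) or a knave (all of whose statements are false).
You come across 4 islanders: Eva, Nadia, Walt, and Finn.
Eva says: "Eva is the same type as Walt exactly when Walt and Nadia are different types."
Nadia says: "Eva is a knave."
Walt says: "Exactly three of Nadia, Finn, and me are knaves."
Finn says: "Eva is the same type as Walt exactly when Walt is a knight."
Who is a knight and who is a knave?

Eva is a knight, Nadia is a knave, Walt is a knave, and Finn is a knight.

Suppose Eva is a knave. Then Eva's statement "Eva is the same type as Walt exactly when Walt and Nadia are different types" would have to be false. Checking the 8 ways to assign the others, none is consistent with every speaker.
(For instance, with Nadia=knave, Walt=knave, Finn=knight, Nadia's claim "Eva is a knave" comes out true where it would need to be false.)
So Eva must be a knight, making "Eva is the same type as Walt exactly when Walt and Nadia are different types" true. Taking Eva=knight, Nadia=knave, Walt=knave, Finn=knight, each remaining statement checks out:
  Nadia (knave): "Eva is a knave" — false. ✓
  Walt (knave): "exactly three of Nadia, Finn, and me are knaves" — false. ✓
  Finn (knight): "Eva is the same type as Walt exactly when Walt is a knight" — true. ✓
This is the unique consistent assignment.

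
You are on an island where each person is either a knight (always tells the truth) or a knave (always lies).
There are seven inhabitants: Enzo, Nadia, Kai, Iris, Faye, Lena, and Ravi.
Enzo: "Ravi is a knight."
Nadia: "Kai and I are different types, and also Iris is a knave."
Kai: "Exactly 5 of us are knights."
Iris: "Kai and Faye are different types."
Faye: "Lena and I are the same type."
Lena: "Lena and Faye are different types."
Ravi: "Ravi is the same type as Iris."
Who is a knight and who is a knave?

Enzo is a knight, Nadia is a knave, Kai is a knight, Iris is a knight, Faye is a knave, Lena is a knight, and Ravi is a knight.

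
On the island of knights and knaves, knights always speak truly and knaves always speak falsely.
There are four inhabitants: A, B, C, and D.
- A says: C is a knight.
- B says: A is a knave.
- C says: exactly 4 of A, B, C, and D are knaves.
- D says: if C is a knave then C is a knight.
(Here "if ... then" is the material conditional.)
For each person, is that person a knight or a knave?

As a knave, A's statement "C is a knight" should be false; it is.
As a knight, B's statement "A is a knave" should be True; it is.
C is a knave, so "exactly 4 of A, B, C, and D are knaves" must be false — and it is.
Since D is a knave, "if C is a knave then C is a knight" needs to be false, which holds.

Knights: B. Knaves: A, C, and D.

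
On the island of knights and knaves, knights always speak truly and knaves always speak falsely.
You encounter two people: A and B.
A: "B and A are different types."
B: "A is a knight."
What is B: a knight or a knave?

B is a knave.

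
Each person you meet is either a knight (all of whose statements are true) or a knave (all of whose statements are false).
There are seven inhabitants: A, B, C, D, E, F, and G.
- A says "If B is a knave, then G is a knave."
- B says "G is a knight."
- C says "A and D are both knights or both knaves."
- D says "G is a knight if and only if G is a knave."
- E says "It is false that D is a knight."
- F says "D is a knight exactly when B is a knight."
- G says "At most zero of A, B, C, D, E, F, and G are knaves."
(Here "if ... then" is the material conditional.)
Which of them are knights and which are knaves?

A is a knight, B is a knave, C is a knave, D is a knave, E is a knight, F is a knight, and G is a knave.

Since A is a knight, "if B is a knave, then G is a knave" needs to be true, which holds.
B is a knave; "G is a knight" is False, as required.
As a knave, C's statement "A and D are both knights or both knaves" should be False; it is.
D is a knave; "G is a knight if and only if G is a knave" is False, as required.
Since E is a knight, "it is false that D is a knight" needs to be true, which holds.
Since F is a knight, "D is a knight exactly when B is a knight" needs to be true, which holds.
G is a knave, and the claim "at most zero of A, B, C, D, E, F, and G are knaves" is indeed False.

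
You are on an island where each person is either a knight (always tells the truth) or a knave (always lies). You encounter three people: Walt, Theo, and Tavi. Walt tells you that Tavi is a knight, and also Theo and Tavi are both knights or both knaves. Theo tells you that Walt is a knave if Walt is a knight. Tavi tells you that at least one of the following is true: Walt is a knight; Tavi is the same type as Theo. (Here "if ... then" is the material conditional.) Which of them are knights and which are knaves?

Walt is a knave, Theo is a knight, and Tavi is a knave.

Suppose Walt is a knight. Then Walt's statement "Tavi is a knight, and also Theo and Tavi are both knights or both knaves" would have to be true. Checking the 4 ways to assign the others, none is consistent with every speaker.
(For instance, with Theo=knight, Tavi=knave, Walt's claim "Tavi is a knight, and also Theo and Tavi are both knights or both knaves" comes out false where it would need to be true.)
So Walt must be a knave, making "Tavi is a knight, and also Theo and Tavi are both knights or both knaves" false. Taking Walt=knave, Theo=knight, Tavi=knave, each remaining statement checks out:
  Theo (knight): "Walt is a knave if Walt is a knight" — true. ✓
  Tavi (knave): "at least one of the following is true: Walt is a knight; Tavi is the same type as Theo" — false. ✓
This is the unique consistent assignment.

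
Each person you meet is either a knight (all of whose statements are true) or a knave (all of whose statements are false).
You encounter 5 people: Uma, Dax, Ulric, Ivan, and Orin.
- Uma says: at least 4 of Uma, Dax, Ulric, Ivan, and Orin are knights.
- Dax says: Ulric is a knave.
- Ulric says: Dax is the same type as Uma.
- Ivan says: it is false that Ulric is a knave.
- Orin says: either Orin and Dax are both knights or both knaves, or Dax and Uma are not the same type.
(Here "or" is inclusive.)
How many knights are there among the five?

The unique consistent assignment is Uma=knave, Dax=knight, Ulric=knave, Ivan=knave, Orin=knight.
That has 2 knights.

2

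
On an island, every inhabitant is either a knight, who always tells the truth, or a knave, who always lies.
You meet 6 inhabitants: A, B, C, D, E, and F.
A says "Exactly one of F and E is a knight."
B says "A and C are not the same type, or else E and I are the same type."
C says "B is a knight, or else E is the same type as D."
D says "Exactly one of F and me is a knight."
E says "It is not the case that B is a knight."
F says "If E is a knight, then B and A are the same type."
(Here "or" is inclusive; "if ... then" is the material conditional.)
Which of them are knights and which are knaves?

A is a knight, B is a knave, C is a knight, D is a knight, E is a knight, and F is a knave.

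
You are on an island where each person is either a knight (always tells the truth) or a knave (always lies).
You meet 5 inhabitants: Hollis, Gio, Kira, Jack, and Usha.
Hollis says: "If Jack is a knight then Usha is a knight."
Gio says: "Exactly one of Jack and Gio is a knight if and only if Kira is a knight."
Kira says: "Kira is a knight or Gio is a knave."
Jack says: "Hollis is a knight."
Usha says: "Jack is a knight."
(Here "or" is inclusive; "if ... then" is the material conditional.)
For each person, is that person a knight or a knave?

Hollis is a knight, Gio is a knight, Kira is a knave, Jack is a knight, and Usha is a knight.

Suppose Hollis is a knave. Then Hollis's statement "if Jack is a knight then Usha is a knight" would have to be false. Checking the 16 ways to assign the others, none is consistent with every speaker.
(For instance, with Gio=knight, Kira=knave, Jack=knight, Usha=knight, Hollis's claim "if Jack is a knight then Usha is a knight" comes out true where it would need to be false.)
So Hollis must be a knight, making "if Jack is a knight then Usha is a knight" true. Taking Hollis=knight, Gio=knight, Kira=knave, Jack=knight, Usha=knight, each remaining statement checks out:
  Gio (knight): "exactly one of Jack and Gio is a knight if and only if Kira is a knight" — true. ✓
  Kira (knave): "Kira is a knight or Gio is a knave" — false. ✓
  Jack (knight): "Hollis is a knight" — true. ✓
  Usha (knight): "Jack is a knight" — true. ✓
This is the unique consistent assignment.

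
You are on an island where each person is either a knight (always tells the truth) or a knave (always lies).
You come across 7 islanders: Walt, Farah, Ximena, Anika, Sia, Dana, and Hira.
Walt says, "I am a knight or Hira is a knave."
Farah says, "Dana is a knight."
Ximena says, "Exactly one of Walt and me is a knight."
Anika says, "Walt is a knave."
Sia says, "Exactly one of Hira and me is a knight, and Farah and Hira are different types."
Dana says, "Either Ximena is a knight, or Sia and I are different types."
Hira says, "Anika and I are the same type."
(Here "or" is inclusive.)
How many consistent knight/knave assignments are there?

2

Consistent assignments:
  Walt=knave, Farah=knight, Ximena=knight, Anika=knight, Sia=knave, Dana=knight, Hira=knight
  Walt=knave, Farah=knight, Ximena=knave, Anika=knight, Sia=knave, Dana=knight, Hira=knight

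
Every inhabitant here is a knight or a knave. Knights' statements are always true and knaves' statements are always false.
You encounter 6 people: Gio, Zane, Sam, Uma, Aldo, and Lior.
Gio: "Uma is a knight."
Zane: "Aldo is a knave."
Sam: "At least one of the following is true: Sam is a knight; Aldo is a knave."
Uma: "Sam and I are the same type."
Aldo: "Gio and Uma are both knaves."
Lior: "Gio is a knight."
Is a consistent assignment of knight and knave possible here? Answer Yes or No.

One consistent assignment: Gio=knight, Zane=knight, Sam=knight, Uma=knight, Aldo=knave, Lior=knight.

Yes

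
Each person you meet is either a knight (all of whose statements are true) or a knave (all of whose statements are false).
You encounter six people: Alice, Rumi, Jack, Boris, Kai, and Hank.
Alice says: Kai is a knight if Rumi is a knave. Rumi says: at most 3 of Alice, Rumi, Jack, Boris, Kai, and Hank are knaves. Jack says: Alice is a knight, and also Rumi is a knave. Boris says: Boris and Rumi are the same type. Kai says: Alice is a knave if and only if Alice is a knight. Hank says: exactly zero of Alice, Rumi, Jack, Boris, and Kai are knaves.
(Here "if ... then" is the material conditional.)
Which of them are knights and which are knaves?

Knights: Alice, Rumi, and Boris. Knaves: Jack, Kai, and Hank.

Alice is a knight, so "Kai is a knight if Rumi is a knave" must be true — and it is.
Since Rumi is a knight, "at most 3 of Alice, Rumi, Jack, Boris, Kai, and Hank are knaves" needs to be true, which holds.
Jack is a knave, so "Alice is a knight, and also Rumi is a knave" must be false — and it is.
Boris (knight): "Boris and Rumi are the same type" — true. ✓
Since Kai is a knave, "Alice is a knave if and only if Alice is a knight" needs to be false, which holds.
Hank (knave): "exactly zero of Alice, Rumi, Jack, Boris, and Kai are knaves" — false. ✓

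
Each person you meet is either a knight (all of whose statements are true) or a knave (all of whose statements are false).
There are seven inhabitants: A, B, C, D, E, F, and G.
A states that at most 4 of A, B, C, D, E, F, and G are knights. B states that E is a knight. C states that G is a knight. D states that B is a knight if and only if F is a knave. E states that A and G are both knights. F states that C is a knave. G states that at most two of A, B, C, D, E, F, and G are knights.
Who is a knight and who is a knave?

A is a knight, B is a knave, C is a knave, D is a knight, E is a knave, F is a knight, and G is a knave.

A (knight): "at most 4 of A, B, C, D, E, F, and G are knights" — true. ✓
Since B is a knave, "E is a knight" needs to be False, which holds.
As a knave, C's statement "G is a knight" should be False; it is.
D is a knight; "B is a knight if and only if F is a knave" is true, as required.
E is a knave; "A and G are both knights" is False, as required.
F is a knight; "C is a knave" is true, as required.
G (knave): "at most two of A, B, C, D, E, F, and G are knights" — False. ✓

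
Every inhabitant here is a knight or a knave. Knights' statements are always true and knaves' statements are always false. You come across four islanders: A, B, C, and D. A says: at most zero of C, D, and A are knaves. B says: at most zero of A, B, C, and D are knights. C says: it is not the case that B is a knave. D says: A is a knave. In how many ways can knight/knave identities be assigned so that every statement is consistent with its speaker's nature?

Consistent assignments:
  A=knave, B=knave, C=knave, D=knight

1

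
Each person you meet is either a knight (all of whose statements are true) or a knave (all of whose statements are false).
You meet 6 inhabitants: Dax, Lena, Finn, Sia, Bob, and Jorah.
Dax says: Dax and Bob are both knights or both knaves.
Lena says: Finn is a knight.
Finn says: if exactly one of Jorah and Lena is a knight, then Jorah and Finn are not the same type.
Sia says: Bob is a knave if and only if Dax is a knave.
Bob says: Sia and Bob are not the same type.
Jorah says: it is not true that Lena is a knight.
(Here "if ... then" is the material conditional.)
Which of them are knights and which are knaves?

Dax is a knave, Lena is a knight, Finn is a knight, Sia is a knave, Bob is a knight, and Jorah is a knave.

As a knave, Dax's statement "Dax and Bob are both knights or both knaves" should be false; it is.
As a knight, Lena's statement "Finn is a knight" should be true; it is.
As a knight, Finn's statement "if exactly one of Jorah and Lena is a knight, then Jorah and Finn are not the same type" should be true; it is.
Sia (knave): "Bob is a knave if and only if Dax is a knave" — false. ✓
Bob is a knight, so "Sia and Bob are not the same type" must be true — and it is.
Jorah is a knave; "it is not true that Lena is a knight" is false, as required.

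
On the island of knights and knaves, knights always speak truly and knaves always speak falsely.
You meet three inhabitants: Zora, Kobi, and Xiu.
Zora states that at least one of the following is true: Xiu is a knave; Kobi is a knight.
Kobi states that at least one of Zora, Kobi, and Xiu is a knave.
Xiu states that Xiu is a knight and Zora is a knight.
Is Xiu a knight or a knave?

Consistent assignments: {Zora=knight, Kobi=knight, Xiu=knave}
In every consistent assignment, Xiu is a knave.

Xiu is a knave.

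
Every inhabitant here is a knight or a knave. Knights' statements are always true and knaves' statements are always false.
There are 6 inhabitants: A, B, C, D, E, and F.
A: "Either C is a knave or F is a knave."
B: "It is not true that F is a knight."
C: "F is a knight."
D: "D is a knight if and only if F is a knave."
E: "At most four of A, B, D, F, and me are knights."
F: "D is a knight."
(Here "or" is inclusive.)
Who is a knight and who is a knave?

Knights: A, B, and E. Knaves: C, D, and F.

Since A is a knight, "either C is a knave or F is a knave" needs to be True, which holds.
B (knight): "it is not true that F is a knight" — True. ✓
C is a knave; "F is a knight" is false, as required.
Since D is a knave, "D is a knight if and only if F is a knave" needs to be false, which holds.
E is a knight; "at most four of A, B, D, F, and me are knights" is True, as required.
As a knave, F's statement "D is a knight" should be false; it is.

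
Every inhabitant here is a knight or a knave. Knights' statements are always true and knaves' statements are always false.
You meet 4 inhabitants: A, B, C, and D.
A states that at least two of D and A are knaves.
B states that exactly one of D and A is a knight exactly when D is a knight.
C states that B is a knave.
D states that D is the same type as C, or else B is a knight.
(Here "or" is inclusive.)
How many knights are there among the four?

2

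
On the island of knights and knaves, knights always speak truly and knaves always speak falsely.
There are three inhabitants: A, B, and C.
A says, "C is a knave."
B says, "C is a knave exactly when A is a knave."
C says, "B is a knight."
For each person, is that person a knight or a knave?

A is a knight, B is a knave, and C is a knave.

A (knight): "C is a knave" — true. ✓
B is a knave; "C is a knave exactly when A is a knave" is False, as required.
C is a knave, and the claim "B is a knight" is indeed False.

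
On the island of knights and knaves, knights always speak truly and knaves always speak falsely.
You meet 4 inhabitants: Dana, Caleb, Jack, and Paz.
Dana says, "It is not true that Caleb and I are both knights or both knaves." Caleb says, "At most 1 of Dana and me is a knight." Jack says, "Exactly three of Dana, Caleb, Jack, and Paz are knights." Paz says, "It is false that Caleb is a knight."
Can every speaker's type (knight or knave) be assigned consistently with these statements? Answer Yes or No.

Checking all 16 assignments, each has at least one speaker whose statement's truth value contradicts their type.

No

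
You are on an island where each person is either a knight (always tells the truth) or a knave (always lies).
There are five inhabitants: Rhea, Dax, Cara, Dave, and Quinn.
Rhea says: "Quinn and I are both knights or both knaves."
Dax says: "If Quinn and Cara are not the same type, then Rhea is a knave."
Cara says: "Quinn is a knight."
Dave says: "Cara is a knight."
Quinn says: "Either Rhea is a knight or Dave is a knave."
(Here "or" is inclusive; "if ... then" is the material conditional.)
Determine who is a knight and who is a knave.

Since Rhea is a knight, "Quinn and I are both knights or both knaves" needs to be True, which holds.
As a knight, Dax's statement "if Quinn and Cara are not the same type, then Rhea is a knave" should be True; it is.
Since Cara is a knight, "Quinn is a knight" needs to be True, which holds.
Dave is a knight; "Cara is a knight" is True, as required.
Quinn is a knight; "either Rhea is a knight or Dave is a knave" is True, as required.

Rhea is a knight, Dax is a knight, Cara is a knight, Dave is a knight, and Quinn is a knight.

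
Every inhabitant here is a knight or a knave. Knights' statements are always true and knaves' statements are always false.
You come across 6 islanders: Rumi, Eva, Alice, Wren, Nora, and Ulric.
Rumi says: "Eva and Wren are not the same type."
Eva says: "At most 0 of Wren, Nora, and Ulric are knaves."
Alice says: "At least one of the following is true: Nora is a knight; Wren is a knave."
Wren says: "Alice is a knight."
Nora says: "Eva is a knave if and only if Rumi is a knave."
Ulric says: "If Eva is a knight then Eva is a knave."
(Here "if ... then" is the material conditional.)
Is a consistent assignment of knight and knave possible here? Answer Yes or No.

No

Checking all 64 assignments, each has at least one speaker whose statement's truth value contradicts their type.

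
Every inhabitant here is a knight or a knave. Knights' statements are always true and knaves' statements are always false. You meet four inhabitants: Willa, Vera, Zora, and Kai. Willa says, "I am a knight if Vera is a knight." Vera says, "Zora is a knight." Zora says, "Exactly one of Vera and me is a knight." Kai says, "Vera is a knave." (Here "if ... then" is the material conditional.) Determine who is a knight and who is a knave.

Willa is a knight, Vera is a knave, Zora is a knave, and Kai is a knight.

As a knight, Willa's statement "I am a knight if Vera is a knight" should be True; it is.
Vera (knave): "Zora is a knight" — false. ✓
Zora is a knave, so "exactly one of Vera and me is a knight" must be false — and it is.
Kai is a knight, so "Vera is a knave" must be True — and it is.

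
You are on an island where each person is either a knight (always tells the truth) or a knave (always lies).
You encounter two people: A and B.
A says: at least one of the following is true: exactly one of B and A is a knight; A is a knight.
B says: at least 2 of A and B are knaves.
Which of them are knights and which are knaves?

Knights: A. Knaves: B.

A is a knight, so "at least one of the following is true: exactly one of B and A is a knight; A is a knight" must be True — and it is.
B (knave): "at least 2 of A and B are knaves" — False. ✓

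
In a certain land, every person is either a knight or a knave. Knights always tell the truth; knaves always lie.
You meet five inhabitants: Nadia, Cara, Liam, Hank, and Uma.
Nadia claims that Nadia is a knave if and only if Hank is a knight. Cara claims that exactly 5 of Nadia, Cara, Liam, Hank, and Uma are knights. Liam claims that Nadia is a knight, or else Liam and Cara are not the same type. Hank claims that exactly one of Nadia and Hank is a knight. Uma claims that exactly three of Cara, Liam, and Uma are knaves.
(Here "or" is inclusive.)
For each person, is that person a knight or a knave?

Knights: Liam. Knaves: Nadia, Cara, Hank, and Uma.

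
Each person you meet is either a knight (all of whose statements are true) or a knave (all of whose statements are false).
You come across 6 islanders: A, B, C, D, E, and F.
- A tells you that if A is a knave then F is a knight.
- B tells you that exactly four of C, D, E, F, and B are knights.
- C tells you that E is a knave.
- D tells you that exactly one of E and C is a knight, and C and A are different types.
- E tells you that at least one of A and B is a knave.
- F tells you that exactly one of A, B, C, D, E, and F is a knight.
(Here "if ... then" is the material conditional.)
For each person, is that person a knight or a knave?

A is a knight, so "if A is a knave then F is a knight" must be true — and it is.
Since B is a knave, "exactly four of C, D, E, F, and B are knights" needs to be False, which holds.
C (knave): "E is a knave" — False. ✓
D is a knight, so "exactly one of E and C is a knight, and C and A are different types" must be true — and it is.
E is a knight; "at least one of A and B is a knave" is true, as required.
F is a knave; "exactly one of A, B, C, D, E, and F is a knight" is False, as required.

Knights: A, D, and E. Knaves: B, C, and F.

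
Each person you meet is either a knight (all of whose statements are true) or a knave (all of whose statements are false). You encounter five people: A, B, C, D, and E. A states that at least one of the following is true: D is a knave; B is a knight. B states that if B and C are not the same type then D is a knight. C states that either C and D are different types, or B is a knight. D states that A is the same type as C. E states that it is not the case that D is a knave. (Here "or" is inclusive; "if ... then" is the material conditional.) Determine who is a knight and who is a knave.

A is a knight, B is a knight, C is a knight, D is a knight, and E is a knight.

A (knight): "at least one of the following is true: D is a knave; B is a knight" — True. ✓
B is a knight, and the claim "if B and C are not the same type then D is a knight" is indeed True.
C is a knight; "either C and D are different types, or B is a knight" is True, as required.
Since D is a knight, "A is the same type as C" needs to be True, which holds.
E is a knight; "it is not the case that D is a knave" is True, as required.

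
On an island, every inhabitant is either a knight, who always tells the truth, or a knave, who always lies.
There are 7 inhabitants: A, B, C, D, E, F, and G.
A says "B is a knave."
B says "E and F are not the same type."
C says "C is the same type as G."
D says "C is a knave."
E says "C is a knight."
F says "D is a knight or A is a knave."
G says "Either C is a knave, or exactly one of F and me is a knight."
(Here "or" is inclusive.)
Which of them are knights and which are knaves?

Knights: B, D, F, and G. Knaves: A, C, and E.

A is a knave; "B is a knave" is false, as required.
As a knight, B's statement "E and F are not the same type" should be true; it is.
As a knave, C's statement "C is the same type as G" should be false; it is.
As a knight, D's statement "C is a knave" should be true; it is.
E (knave): "C is a knight" — false. ✓
F is a knight, and the claim "D is a knight or A is a knave" is indeed true.
G is a knight, and the claim "either C is a knave, or exactly one of F and me is a knight" is indeed true.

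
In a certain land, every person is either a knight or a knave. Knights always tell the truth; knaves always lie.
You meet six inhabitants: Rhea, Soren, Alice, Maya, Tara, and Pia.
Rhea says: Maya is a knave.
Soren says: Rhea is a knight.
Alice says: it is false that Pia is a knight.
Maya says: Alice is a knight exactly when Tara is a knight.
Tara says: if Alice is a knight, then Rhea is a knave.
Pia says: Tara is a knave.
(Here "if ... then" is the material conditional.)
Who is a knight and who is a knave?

Since Rhea is a knave, "Maya is a knave" needs to be False, which holds.
Soren is a knave, and the claim "Rhea is a knight" is indeed False.
Alice is a knight, and the claim "it is false that Pia is a knight" is indeed True.
Since Maya is a knight, "Alice is a knight exactly when Tara is a knight" needs to be True, which holds.
Tara (knight): "if Alice is a knight, then Rhea is a knave" — True. ✓
Pia is a knave, and the claim "Tara is a knave" is indeed False.

Rhea is a knave, Soren is a knave, Alice is a knight, Maya is a knight, Tara is a knight, and Pia is a knave.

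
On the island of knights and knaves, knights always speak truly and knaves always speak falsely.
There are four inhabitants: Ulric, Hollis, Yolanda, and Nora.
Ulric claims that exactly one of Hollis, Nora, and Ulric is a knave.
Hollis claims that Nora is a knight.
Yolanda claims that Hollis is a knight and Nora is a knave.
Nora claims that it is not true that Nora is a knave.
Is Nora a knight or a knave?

Consistent assignments: {Ulric=knave, Hollis=knave, Yolanda=knave, Nora=knave}
In every consistent assignment, Nora is a knave.

Nora is a knave.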